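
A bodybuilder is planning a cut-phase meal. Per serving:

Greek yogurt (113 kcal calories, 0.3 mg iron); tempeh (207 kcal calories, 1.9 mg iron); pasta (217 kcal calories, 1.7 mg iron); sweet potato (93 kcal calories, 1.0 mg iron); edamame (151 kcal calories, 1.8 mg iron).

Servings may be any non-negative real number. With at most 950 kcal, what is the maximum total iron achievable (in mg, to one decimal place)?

Iron per kcal: edamame 0.01192, sweet potato 0.01075, tempeh 0.009179, pasta 0.007834, Greek yogurt 0.002655.
With no serving limits, spend the whole calories allowance on edamame: 950 kcal / 151 kcal × 1.8 mg = 11.3 mg.

11.3 mg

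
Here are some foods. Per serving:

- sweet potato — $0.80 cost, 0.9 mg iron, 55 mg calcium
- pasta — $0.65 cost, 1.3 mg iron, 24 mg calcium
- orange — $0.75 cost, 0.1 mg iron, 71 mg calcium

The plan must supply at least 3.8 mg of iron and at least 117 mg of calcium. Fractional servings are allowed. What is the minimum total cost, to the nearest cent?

Two binding constraints pin down two serving amounts, so the optimal mix uses at most two foods. The candidates are each food alone (scaled to the tighter of iron/calcium) and each pair with both constraints tight.
sweet potato only: max(3.8/0.9, 117/55) = 4.222 servings → $3.38.
pasta only: max(3.8/1.3, 117/24) = 4.875 servings → $3.17.
orange only: max(3.8/0.1, 117/71) = 38 servings → $28.50.
sweet potato + pasta with both tight: 1.22 servings and 2.078 servings → $2.33.
sweet potato + orange with both targets exact would need a negative amount; discard.
pasta + orange with both tight: 2.871 servings and 0.6774 servings → $2.37.
The minimum over all feasible corners is $2.33.

$2.33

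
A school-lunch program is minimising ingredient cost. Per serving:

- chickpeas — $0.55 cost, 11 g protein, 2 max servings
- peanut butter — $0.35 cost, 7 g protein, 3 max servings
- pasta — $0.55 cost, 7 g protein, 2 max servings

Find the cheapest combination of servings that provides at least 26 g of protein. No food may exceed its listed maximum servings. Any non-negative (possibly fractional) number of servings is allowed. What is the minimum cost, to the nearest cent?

Cost per g of protein: chickpeas $0.0500, peanut butter $0.0500, pasta $0.0786.
Take 2 servings of chickpeas: +22.0 g protein for $1.10 (total $1.10, still need 4.0 g).
Take 0.5714 servings of peanut butter: +4.0 g protein for $0.20 (total $1.30, still need 0.0 g).
Greedy by cheapest-per-g is optimal for a single linear constraint, so the minimum cost is $1.30.

$1.30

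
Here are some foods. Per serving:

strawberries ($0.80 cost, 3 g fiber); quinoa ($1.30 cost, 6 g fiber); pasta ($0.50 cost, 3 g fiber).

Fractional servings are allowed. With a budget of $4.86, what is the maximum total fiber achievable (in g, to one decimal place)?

Fiber per dollar: pasta 6, quinoa 4.615, strawberries 3.75.
With no serving limits, spend the whole cost allowance on pasta: $4.86 / $0.50 × 3 g = 29.2 g.

29.2 g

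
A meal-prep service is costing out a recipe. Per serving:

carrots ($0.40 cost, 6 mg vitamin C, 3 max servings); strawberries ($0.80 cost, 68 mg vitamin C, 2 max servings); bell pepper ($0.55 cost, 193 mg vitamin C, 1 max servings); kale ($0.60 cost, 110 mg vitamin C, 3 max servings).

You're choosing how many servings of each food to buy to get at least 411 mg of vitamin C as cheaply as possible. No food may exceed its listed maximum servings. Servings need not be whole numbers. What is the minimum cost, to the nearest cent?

$1.74

Cost per mg of vitamin C: bell pepper $0.0028, kale $0.0055, strawberries $0.0118, carrots $0.0667.
Take 1 serving of bell pepper: +193.0 mg vitamin C for $0.55 (total $0.55, still need 218.0 mg).
Take 1.982 servings of kale: +218.0 mg vitamin C for $1.19 (total $1.74, still need 0.0 mg).
Greedy by cheapest-per-mg is optimal for a single linear constraint, so the minimum cost is $1.74.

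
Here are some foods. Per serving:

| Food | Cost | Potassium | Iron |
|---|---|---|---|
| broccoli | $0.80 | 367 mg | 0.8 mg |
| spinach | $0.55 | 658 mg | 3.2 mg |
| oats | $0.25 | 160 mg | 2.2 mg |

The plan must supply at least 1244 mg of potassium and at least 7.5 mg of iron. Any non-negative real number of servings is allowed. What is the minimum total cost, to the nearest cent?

$1.16

An LP optimum is at a vertex; with two nutrient constraints at most two foods are used. Check each candidate.
broccoli only: max(1244/367, 7.5/0.8) = 9.375 servings → $7.50.
spinach only: max(1244/658, 7.5/3.2) = 2.344 servings → $1.29.
oats only: max(1244/160, 7.5/2.2) = 7.775 servings → $1.94.
broccoli + spinach: intersection lies outside the first quadrant.
broccoli + oats with both tight: 2.262 servings and 2.587 servings → $2.46.
spinach + oats with both tight: 1.643 servings and 1.02 servings → $1.16.
Cheapest feasible corner: $1.16.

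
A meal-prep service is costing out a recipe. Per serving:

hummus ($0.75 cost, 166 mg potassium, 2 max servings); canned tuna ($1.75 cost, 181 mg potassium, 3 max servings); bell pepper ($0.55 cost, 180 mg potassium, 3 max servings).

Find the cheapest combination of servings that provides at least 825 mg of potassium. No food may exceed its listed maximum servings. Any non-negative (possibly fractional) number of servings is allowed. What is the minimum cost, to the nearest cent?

Cost per mg of potassium: bell pepper $0.0031, hummus $0.0045, canned tuna $0.0097.
Take 3 servings of bell pepper: +540.0 mg potassium for $1.65 (total $1.65, still need 285.0 mg).
Take 1.717 servings of hummus: +285.0 mg potassium for $1.29 (total $2.94, still need 0.0 mg).
Greedy by cheapest-per-mg is optimal for a single linear constraint, so the minimum cost is $2.94.

$2.94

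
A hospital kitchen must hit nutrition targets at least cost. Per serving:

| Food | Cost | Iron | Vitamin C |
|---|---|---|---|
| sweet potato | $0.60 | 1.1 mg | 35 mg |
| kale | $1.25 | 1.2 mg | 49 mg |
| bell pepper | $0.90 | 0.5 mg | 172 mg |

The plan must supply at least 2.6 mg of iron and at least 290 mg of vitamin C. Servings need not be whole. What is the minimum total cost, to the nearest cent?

$2.25

Two binding constraints pin down two serving amounts, so the optimal mix uses at most two foods. The candidates are each food alone (scaled to the tighter of iron/vitamin C) and each pair with both constraints tight.
sweet potato only: max(2.6/1.1, 290/35) = 8.286 servings → $4.97.
kale only: max(2.6/1.2, 290/49) = 5.918 servings → $7.40.
bell pepper only: max(2.6/0.5, 290/172) = 5.2 servings → $4.68.
sweet potato + kale with both targets exact would need a negative amount; discard.
sweet potato + bell pepper with both tight: 1.76 servings and 1.328 servings → $2.25.
kale + bell pepper with both tight: 1.661 servings and 1.213 servings → $3.17.
The minimum over all feasible corners is $2.25.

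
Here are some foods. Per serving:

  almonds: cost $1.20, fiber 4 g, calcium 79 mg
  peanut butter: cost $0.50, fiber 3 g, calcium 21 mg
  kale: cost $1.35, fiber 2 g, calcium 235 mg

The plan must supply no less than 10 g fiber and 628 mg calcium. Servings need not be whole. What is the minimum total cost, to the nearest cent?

$4.23

Two binding constraints pin down two serving amounts, so the optimal mix uses at most two foods. The candidates are each food alone (scaled to the tighter of fiber/calcium) and each pair with both constraints tight.
almonds only: max(10/4, 628/79) = 7.949 servings → $9.54.
peanut butter only: max(10/3, 628/21) = 29.9 servings → $14.95.
kale only: max(10/2, 628/235) = 5 servings → $6.75.
almonds + peanut butter with both targets exact would need a negative amount; discard.
almonds + kale with both tight: 1.399 servings and 2.202 servings → $4.65.
peanut butter + kale with both tight: 1.65 servings and 2.525 servings → $4.23.
The minimum over all feasible corners is $4.23.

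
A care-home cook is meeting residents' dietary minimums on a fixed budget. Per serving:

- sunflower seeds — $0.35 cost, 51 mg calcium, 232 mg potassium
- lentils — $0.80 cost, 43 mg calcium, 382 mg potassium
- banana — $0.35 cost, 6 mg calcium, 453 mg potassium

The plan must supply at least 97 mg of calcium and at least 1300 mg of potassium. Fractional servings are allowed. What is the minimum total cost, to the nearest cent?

$1.29

For a min-cost LP with two ≥-constraints, a basic feasible solution has at most two positive variables.
sunflower seeds only: max(97/51, 1300/232) = 5.603 servings → $1.96.
lentils only: max(97/43, 1300/382) = 3.403 servings → $2.72.
banana only: max(97/6, 1300/453) = 16.17 servings → $5.66.
sunflower seeds + lentils with both targets exact would need a negative amount; discard.
sunflower seeds + banana with both tight: 1.665 servings and 2.017 servings → $1.29.
lentils + banana with both tight: 2.103 servings and 1.097 servings → $2.07.
The minimum over all feasible corners is $1.29.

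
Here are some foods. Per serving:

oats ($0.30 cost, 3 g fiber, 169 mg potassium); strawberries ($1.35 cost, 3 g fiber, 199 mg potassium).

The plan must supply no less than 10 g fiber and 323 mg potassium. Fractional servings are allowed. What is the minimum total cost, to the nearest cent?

With two linear requirements the optimum uses one or two foods; enumerate the corners.
oats only: max(10/3, 323/169) = 3.333 servings → $1.00.
strawberries only: max(10/3, 323/199) = 3.333 servings → $4.50.
oats + strawberries: intersection lies outside the first quadrant.
So the least-cost plan costs $1.00.

$1.00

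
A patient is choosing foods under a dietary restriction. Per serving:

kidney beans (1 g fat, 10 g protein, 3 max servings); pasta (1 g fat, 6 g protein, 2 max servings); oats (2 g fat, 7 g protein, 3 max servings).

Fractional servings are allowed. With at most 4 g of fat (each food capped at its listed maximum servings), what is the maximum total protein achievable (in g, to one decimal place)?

36.0 g

Protein per g fat: kidney beans 10, pasta 6, oats 3.5.
Take 3 servings of kidney beans: uses 3 g fat, +30.0 g protein (running total 30.0 g).
Take 1 serving of pasta: uses 1 g fat, +6.0 g protein (running total 36.0 g).
Greedy by best ratio exhausts the fat allowance optimally: 36.0 g.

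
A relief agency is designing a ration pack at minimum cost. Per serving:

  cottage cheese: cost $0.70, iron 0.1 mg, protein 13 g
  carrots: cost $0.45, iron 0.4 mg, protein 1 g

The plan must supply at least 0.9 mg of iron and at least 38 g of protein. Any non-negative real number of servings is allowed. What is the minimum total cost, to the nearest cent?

$2.66

For a min-cost LP with two ≥-constraints, a basic feasible solution has at most two positive variables.
cottage cheese only: max(0.9/0.1, 38/13) = 9 servings → $6.30.
carrots only: max(0.9/0.4, 38/1) = 38 servings → $17.10.
cottage cheese + carrots with both tight: 2.804 servings and 1.549 servings → $2.66.
So the least-cost plan costs $2.66.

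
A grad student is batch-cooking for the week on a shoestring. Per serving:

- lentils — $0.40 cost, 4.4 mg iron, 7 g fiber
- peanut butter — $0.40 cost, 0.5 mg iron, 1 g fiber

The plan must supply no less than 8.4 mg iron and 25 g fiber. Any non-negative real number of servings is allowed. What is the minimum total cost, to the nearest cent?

$1.43

This is a tiny linear program; its minimum lies at a vertex of the feasible set. List the vertices and price them.
lentils only: max(8.4/4.4, 25/7) = 3.571 servings → $1.43.
peanut butter only: max(8.4/0.5, 25/1) = 25 servings → $10.00.
lentils + peanut butter: intersection lies outside the first quadrant.
The minimum over all feasible corners is $1.43.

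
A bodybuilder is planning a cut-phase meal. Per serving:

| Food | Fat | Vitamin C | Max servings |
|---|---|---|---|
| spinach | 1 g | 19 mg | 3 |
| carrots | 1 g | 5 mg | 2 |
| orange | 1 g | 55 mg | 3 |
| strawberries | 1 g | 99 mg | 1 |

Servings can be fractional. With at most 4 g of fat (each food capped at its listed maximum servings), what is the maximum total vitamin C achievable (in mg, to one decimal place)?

Vitamin C per g fat: strawberries 99, orange 55, spinach 19, carrots 5.
Take 1 serving of strawberries: uses 1 g fat, +99.0 mg vitamin C (running total 99.0 mg).
Take 3 servings of orange: uses 3 g fat, +165.0 mg vitamin C (running total 264.0 mg).
Filling greedily by vitamin C-per-g fat is optimal for one linear limit, giving 264.0 mg.

264.0 mg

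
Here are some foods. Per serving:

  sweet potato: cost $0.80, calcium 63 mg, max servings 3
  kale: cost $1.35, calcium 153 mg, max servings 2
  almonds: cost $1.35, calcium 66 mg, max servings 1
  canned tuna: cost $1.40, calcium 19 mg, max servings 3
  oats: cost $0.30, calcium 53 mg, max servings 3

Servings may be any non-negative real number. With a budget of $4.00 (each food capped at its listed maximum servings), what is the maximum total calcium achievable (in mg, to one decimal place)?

Calcium per dollar: oats 176.7, kale 113.3, sweet potato 78.75, almonds 48.89, canned tuna 13.57.
Take 3 servings of oats: spends $0.90, +159.0 mg calcium (running total 159.0 mg).
Take 2 servings of kale: spends $2.70, +306.0 mg calcium (running total 465.0 mg).
Take 0.5 servings of sweet potato: spends $0.40, +31.5 mg calcium (running total 496.5 mg).
Filling greedily by calcium-per-dollar is optimal for one linear limit, giving 496.5 mg.

496.5 mg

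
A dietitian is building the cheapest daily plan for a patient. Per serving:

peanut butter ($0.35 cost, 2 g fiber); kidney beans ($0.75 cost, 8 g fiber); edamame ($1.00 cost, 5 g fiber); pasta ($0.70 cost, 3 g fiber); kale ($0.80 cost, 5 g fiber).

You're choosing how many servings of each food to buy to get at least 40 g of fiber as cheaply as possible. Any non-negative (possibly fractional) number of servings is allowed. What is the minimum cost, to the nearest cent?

$3.75

Cost per g of fiber: kidney beans $0.0938, kale $0.1600, peanut butter $0.1750, edamame $0.2000, pasta $0.2333.
With no serving limits, use only kidney beans: 40 g / 8 g = 5 servings × $0.75 = $3.75.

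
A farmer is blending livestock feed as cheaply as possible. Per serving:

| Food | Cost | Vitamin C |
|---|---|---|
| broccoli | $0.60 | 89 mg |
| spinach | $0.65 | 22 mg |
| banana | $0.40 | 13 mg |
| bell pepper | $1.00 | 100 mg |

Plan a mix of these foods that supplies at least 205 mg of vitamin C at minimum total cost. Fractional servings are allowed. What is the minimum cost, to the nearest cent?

Cost per mg of vitamin C: broccoli $0.0067, bell pepper $0.0100, spinach $0.0295, banana $0.0308.
With no serving limits, use only broccoli: 205 mg / 89 mg = 2.303 servings × $0.60 = $1.38.

$1.38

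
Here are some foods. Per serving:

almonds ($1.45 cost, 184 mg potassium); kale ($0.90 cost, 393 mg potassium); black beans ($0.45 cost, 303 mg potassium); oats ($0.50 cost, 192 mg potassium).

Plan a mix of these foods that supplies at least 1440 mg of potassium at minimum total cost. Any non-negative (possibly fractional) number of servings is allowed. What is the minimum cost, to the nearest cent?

$2.14

Cost per mg of potassium: black beans $0.0015, kale $0.0023, oats $0.0026, almonds $0.0079.
With no serving limits, use only black beans: 1440 mg / 303 mg = 4.752 servings × $0.45 = $2.14.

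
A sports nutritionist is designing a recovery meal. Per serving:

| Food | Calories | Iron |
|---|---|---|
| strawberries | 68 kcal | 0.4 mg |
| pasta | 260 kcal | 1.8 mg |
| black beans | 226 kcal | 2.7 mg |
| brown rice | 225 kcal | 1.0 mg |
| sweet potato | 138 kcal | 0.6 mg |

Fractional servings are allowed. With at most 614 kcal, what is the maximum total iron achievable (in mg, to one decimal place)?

7.3 mg

Iron per kcal: black beans 0.01195, pasta 0.006923, strawberries 0.005882, brown rice 0.004444, sweet potato 0.004348.
With no serving limits, spend the whole calories allowance on black beans: 614 kcal / 226 kcal × 2.7 mg = 7.3 mg.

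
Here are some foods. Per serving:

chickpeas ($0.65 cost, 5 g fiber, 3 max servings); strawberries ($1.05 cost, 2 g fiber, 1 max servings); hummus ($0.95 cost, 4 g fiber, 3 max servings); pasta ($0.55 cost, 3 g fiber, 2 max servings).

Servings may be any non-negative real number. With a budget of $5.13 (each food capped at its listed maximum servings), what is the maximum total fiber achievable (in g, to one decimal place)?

Fiber per dollar: chickpeas 7.692, pasta 5.455, hummus 4.211, strawberries 1.905.
Take 3 servings of chickpeas: spends $1.95, +15.0 g fiber (running total 15.0 g).
Take 2 servings of pasta: spends $1.10, +6.0 g fiber (running total 21.0 g).
Take 2.189 servings of hummus: spends $2.08, +8.8 g fiber (running total 29.8 g).
Filling greedily by fiber-per-dollar is optimal for one linear limit, giving 29.8 g.

29.8 g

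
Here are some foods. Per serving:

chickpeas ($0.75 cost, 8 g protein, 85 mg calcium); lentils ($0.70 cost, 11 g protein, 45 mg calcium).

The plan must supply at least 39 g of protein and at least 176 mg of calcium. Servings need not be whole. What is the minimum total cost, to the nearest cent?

chickpeas only: max(39/8, 176/85) = 4.875 servings → $3.66.
lentils only: max(39/11, 176/45) = 3.911 servings → $2.74.
chickpeas + lentils with both tight: 0.3148 servings and 3.317 servings → $2.56.
Cheapest feasible corner: $2.56.

$2.56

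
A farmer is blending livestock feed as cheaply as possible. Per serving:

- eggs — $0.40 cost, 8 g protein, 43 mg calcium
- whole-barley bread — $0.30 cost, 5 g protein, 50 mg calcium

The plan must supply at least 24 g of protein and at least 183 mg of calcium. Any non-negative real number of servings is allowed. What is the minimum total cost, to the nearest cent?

With two linear requirements the optimum uses one or two foods; enumerate the corners.
eggs only: max(24/8, 183/43) = 4.256 servings → $1.70.
whole-barley bread only: max(24/5, 183/50) = 4.8 servings → $1.44.
eggs + whole-barley bread with both tight: 1.541 servings and 2.335 servings → $1.32.
The minimum over all feasible corners is $1.32.

$1.32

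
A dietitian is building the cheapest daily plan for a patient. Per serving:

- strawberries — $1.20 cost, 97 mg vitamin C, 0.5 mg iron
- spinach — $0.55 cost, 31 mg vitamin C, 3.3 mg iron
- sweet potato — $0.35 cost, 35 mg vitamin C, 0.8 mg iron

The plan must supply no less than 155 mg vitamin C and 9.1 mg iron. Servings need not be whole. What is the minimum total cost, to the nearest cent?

$2.06

Two binding constraints pin down two serving amounts, so the optimal mix uses at most two foods. The candidates are each food alone (scaled to the tighter of vitamin C/iron) and each pair with both constraints tight.
strawberries only: max(155/97, 9.1/0.5) = 18.2 servings → $21.84.
spinach only: max(155/31, 9.1/3.3) = 5 servings → $2.75.
sweet potato only: max(155/35, 9.1/0.8) = 11.38 servings → $3.98.
strawberries + spinach with both tight: 0.7531 servings and 2.643 servings → $2.36.
strawberries + sweet potato: intersection lies outside the first quadrant.
spinach + sweet potato with both tight: 2.144 servings and 2.529 servings → $2.06.
The minimum over all feasible corners is $2.06.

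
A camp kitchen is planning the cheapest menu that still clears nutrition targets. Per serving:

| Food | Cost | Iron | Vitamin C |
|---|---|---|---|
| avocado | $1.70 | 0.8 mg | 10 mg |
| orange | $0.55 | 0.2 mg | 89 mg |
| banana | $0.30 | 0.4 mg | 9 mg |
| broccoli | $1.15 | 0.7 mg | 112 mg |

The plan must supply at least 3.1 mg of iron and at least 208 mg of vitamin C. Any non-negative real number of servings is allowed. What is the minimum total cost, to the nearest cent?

$2.98

Minimising a linear cost over {iron ≥ 3.1, vitamin C ≥ 208, servings ≥ 0} — the optimum is at a vertex, using one or two foods.
avocado only: max(3.1/0.8, 208/10) = 20.8 servings → $35.36.
orange only: max(3.1/0.2, 208/89) = 15.5 servings → $8.53.
banana only: max(3.1/0.4, 208/9) = 23.11 servings → $6.93.
broccoli only: max(3.1/0.7, 208/112) = 4.429 servings → $5.09.
avocado + orange with both tight: 3.386 servings and 1.957 servings → $6.83.
avocado + banana: intersection lies outside the first quadrant.
avocado + broccoli with both tight: 2.441 servings and 1.639 servings → $6.03.
orange + banana with both tight: 1.636 servings and 6.932 servings → $2.98.
orange + broccoli: intersection lies outside the first quadrant.
banana + broccoli with both tight: 5.236 servings and 1.436 servings → $3.22.
Cheapest feasible corner: $2.98.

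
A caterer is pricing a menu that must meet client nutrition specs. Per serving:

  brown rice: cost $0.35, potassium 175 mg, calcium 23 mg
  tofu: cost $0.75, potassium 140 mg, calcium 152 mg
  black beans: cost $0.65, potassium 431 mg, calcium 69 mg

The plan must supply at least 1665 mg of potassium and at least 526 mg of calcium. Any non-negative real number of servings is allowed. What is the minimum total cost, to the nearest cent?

Check every corner: each single food scaled to meet both minima, and each pair solved so both constraints bind.
brown rice only: max(1665/175, 526/23) = 22.87 servings → $8.00.
tofu only: max(1665/140, 526/152) = 11.89 servings → $8.92.
black beans only: max(1665/431, 526/69) = 7.623 servings → $4.96.
brown rice + tofu with both tight: 7.675 servings and 2.299 servings → $4.41.
brown rice + black beans: the both-tight solution has a negative serving — not a feasible corner.
tofu + black beans with both tight: 2.002 servings and 3.213 servings → $3.59.
Cheapest feasible corner: $3.59.

$3.59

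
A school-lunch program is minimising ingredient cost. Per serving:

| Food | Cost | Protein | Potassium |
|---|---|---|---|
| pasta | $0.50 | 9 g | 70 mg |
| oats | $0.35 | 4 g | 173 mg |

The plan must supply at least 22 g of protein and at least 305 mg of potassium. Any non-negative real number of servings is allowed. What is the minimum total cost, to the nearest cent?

$1.34

This is a tiny linear program; its minimum lies at a vertex of the feasible set. List the vertices and price them.
pasta only: max(22/9, 305/70) = 4.357 servings → $2.18.
oats only: max(22/4, 305/173) = 5.5 servings → $1.93.
pasta + oats with both tight: 2.025 servings and 0.9436 servings → $1.34.
So the least-cost plan costs $1.34.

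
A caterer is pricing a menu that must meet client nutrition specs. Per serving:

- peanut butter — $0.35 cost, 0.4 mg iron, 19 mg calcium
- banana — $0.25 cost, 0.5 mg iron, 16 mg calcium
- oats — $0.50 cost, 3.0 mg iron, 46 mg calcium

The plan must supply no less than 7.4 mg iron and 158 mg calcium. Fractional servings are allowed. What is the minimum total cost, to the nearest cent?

Two binding constraints pin down two serving amounts, so the optimal mix uses at most two foods. The candidates are each food alone (scaled to the tighter of iron/calcium) and each pair with both constraints tight.
peanut butter only: max(7.4/0.4, 158/19) = 18.5 servings → $6.47.
banana only: max(7.4/0.5, 158/16) = 14.8 servings → $3.70.
oats only: max(7.4/3.0, 158/46) = 3.435 servings → $1.72.
peanut butter + banana: the both-tight solution has a negative serving — not a feasible corner.
peanut butter + oats with both tight: 3.461 servings and 2.005 servings → $2.21.
banana + oats with both tight: 5.344 servings and 1.576 servings → $2.12.
Cheapest feasible corner: $1.72.

$1.72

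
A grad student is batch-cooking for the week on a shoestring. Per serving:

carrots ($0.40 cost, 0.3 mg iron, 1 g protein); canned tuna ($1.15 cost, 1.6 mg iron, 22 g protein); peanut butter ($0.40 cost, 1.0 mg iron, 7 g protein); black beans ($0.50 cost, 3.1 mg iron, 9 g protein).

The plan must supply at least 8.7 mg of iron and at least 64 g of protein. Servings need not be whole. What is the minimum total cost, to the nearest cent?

$3.39

carrots only: max(8.7/0.3, 64/1) = 64 servings → $25.60.
canned tuna only: max(8.7/1.6, 64/22) = 5.438 servings → $6.25.
peanut butter only: max(8.7/1.0, 64/7) = 9.143 servings → $3.66.
black beans only: max(8.7/3.1, 64/9) = 7.111 servings → $3.56.
carrots + canned tuna with both tight: 17.8 servings and 2.1 servings → $9.54.
carrots + peanut butter with both targets exact would need a negative amount; discard.
carrots + black beans with both targets exact would need a negative amount; discard.
canned tuna + peanut butter with both tight: 0.287 servings and 8.241 servings → $3.63.
canned tuna + black beans with both tight: 2.232 servings and 1.654 servings → $3.39.
peanut butter + black beans with both targets exact would need a negative amount; discard.
So the least-cost plan costs $3.39.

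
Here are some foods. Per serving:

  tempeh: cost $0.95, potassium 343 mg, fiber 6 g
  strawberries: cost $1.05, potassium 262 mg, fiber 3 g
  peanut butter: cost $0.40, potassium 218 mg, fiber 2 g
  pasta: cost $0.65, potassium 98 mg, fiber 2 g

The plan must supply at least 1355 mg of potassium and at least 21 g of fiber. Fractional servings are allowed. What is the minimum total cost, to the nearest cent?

$3.45

tempeh only: max(1355/343, 21/6) = 3.95 servings → $3.75.
strawberries only: max(1355/262, 21/3) = 7 servings → $7.35.
peanut butter only: max(1355/218, 21/2) = 10.5 servings → $4.20.
pasta only: max(1355/98, 21/2) = 13.83 servings → $8.99.
tempeh + strawberries with both tight: 2.646 servings and 1.707 servings → $4.31.
tempeh + peanut butter with both tight: 3.003 servings and 1.49 servings → $3.45.
tempeh + pasta: intersection lies outside the first quadrant.
strawberries + peanut butter: the both-tight solution has a negative serving — not a feasible corner.
strawberries + pasta with both tight: 2.835 servings and 6.248 servings → $7.04.
peanut butter + pasta with both tight: 2.717 servings and 7.783 servings → $6.15.
So the least-cost plan costs $3.45.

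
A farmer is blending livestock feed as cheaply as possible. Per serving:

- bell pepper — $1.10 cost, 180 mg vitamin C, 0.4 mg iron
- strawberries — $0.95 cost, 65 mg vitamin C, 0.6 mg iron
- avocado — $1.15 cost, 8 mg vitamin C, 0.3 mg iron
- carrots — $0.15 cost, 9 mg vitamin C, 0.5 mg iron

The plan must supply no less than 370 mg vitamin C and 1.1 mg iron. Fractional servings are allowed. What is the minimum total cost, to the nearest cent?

Minimising a linear cost over {vitamin C ≥ 370, iron ≥ 1.1, servings ≥ 0} — the optimum is at a vertex, using one or two foods.
bell pepper only: max(370/180, 1.1/0.4) = 2.75 servings → $3.02.
strawberries only: max(370/65, 1.1/0.6) = 5.692 servings → $5.41.
avocado only: max(370/8, 1.1/0.3) = 46.25 servings → $53.19.
carrots only: max(370/9, 1.1/0.5) = 41.11 servings → $6.17.
bell pepper + strawberries with both tight: 1.835 servings and 0.6098 servings → $2.60.
bell pepper + avocado with both tight: 2.012 servings and 0.9843 servings → $3.34.
bell pepper + carrots with both tight: 2.027 servings and 0.5787 servings → $2.32.
strawberries + avocado: the both-tight solution has a negative serving — not a feasible corner.
strawberries + carrots: intersection lies outside the first quadrant.
avocado + carrots: the both-tight solution has a negative serving — not a feasible corner.
So the least-cost plan costs $2.32.

$2.32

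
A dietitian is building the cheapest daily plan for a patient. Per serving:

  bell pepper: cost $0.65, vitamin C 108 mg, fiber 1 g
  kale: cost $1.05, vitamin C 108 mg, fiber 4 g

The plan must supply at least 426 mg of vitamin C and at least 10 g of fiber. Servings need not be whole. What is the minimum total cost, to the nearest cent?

Compare the cost at each extreme point of the feasible region.
bell pepper only: max(426/108, 10/1) = 10 servings → $6.50.
kale only: max(426/108, 10/4) = 3.944 servings → $4.14.
bell pepper + kale with both tight: 1.926 servings and 2.019 servings → $3.37.
Cheapest feasible corner: $3.37.

$3.37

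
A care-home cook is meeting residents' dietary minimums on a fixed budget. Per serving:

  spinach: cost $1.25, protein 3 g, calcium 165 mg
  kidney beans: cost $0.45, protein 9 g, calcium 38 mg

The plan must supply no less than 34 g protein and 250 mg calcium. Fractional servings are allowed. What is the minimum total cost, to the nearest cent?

This is a tiny linear program; its minimum lies at a vertex of the feasible set. List the vertices and price them.
spinach only: max(34/3, 250/165) = 11.33 servings → $14.17.
kidney beans only: max(34/9, 250/38) = 6.579 servings → $2.96.
spinach + kidney beans with both tight: 0.6988 servings and 3.545 servings → $2.47.
Cheapest feasible corner: $2.47.

$2.47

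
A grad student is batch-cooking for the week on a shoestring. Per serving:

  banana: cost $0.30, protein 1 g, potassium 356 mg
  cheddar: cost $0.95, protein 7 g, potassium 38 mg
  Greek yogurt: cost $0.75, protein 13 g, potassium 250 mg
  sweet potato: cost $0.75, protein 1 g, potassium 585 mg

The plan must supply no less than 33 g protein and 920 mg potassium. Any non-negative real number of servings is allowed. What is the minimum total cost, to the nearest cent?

$2.11

With two linear requirements the optimum uses one or two foods; enumerate the corners.
banana only: max(33/1, 920/356) = 33 servings → $9.90.
cheddar only: max(33/7, 920/38) = 24.21 servings → $23.00.
Greek yogurt only: max(33/13, 920/250) = 3.68 servings → $2.76.
sweet potato only: max(33/1, 920/585) = 33 servings → $24.75.
banana + cheddar with both tight: 2.113 servings and 4.412 servings → $4.83.
banana + Greek yogurt with both tight: 0.8474 servings and 2.473 servings → $2.11.
banana + sweet potato: intersection lies outside the first quadrant.
cheddar + Greek yogurt: intersection lies outside the first quadrant.
cheddar + sweet potato with both tight: 4.532 servings and 1.278 servings → $5.26.
Greek yogurt + sweet potato with both tight: 2.5 servings and 0.5044 servings → $2.25.
The minimum over all feasible corners is $2.11.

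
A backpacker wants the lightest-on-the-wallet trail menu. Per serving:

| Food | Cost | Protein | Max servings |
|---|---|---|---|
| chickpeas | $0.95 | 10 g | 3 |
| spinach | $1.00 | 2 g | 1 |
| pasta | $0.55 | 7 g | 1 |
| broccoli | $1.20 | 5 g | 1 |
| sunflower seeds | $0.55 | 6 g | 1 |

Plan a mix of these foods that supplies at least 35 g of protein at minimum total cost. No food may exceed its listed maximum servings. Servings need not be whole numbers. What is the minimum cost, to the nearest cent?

Cost per g of protein: pasta $0.0786, sunflower seeds $0.0917, chickpeas $0.0950, broccoli $0.2400, spinach $0.5000.
Take 1 serving of pasta: +7.0 g protein for $0.55 (total $0.55, still need 28.0 g).
Take 1 serving of sunflower seeds: +6.0 g protein for $0.55 (total $1.10, still need 22.0 g).
Take 2.2 servings of chickpeas: +22.0 g protein for $2.09 (total $3.19, still need 0.0 g).
Filling from the cheapest source first is optimal under one linear minimum: $3.19.

$3.19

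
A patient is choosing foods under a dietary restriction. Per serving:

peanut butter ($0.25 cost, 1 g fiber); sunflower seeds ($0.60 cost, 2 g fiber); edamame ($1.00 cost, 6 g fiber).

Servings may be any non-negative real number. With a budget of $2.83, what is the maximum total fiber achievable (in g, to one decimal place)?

17.0 g

Fiber per dollar: edamame 6, peanut butter 4, sunflower seeds 3.333.
With no serving limits, spend the whole cost allowance on edamame: $2.83 / $1.00 × 6 g = 17.0 g.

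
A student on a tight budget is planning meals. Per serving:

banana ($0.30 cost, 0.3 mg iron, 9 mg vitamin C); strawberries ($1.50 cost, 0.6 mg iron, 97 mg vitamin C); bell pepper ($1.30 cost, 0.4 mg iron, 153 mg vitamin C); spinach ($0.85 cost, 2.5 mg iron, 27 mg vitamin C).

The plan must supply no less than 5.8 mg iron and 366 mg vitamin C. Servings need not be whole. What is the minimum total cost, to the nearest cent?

A basic optimal solution has at most two foods positive. Try each food alone and each pair with both targets met exactly.
banana only: max(5.8/0.3, 366/9) = 40.67 servings → $12.20.
strawberries only: max(5.8/0.6, 366/97) = 9.667 servings → $14.50.
bell pepper only: max(5.8/0.4, 366/153) = 14.5 servings → $18.85.
spinach only: max(5.8/2.5, 366/27) = 13.56 servings → $11.52.
banana + strawberries with both tight: 14.47 servings and 2.43 servings → $7.99.
banana + bell pepper with both tight: 17.52 servings and 1.362 servings → $7.03.
banana + spinach: the both-tight solution has a negative serving — not a feasible corner.
strawberries + bell pepper with both targets exact would need a negative amount; discard.
strawberries + spinach with both tight: 3.351 servings and 1.516 servings → $6.32.
bell pepper + spinach with both tight: 2.04 servings and 1.994 servings → $4.35.
The minimum over all feasible corners is $4.35.

$4.35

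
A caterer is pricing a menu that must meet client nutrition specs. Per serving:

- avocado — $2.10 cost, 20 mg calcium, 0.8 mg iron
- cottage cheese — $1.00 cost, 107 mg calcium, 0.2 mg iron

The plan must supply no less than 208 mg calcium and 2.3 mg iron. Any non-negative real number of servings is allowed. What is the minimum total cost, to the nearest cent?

$6.74

avocado only: max(208/20, 2.3/0.8) = 10.4 servings → $21.84.
cottage cheese only: max(208/107, 2.3/0.2) = 11.5 servings → $11.50.
avocado + cottage cheese with both tight: 2.506 servings and 1.475 servings → $6.74.
The minimum over all feasible corners is $6.74.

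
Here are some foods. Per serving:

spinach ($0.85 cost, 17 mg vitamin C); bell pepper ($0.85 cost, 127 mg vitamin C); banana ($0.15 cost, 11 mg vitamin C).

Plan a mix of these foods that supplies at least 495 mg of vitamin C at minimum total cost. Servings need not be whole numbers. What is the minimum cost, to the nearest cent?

$3.31

Cost per mg of vitamin C: bell pepper $0.0067, banana $0.0136, spinach $0.0500.
With no serving limits, use only bell pepper: 495 mg / 127 mg = 3.898 servings × $0.85 = $3.31.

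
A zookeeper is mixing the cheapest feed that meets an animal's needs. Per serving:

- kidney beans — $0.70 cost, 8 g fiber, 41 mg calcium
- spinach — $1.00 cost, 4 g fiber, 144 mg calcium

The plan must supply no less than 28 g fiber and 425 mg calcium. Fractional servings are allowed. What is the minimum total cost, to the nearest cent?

$3.93

The cheapest plan sits at a corner of the feasible region — with two constraints it uses at most two foods.
kidney beans only: max(28/8, 425/41) = 10.37 servings → $7.26.
spinach only: max(28/4, 425/144) = 7 servings → $7.00.
kidney beans + spinach with both tight: 2.36 servings and 2.279 servings → $3.93.
So the least-cost plan costs $3.93.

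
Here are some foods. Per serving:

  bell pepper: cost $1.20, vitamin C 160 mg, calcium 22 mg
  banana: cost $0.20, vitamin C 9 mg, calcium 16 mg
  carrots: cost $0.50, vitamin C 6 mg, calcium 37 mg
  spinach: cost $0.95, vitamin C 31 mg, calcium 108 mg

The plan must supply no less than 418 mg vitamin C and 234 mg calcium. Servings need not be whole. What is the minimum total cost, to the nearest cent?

$4.36

The cheapest plan sits at a corner of the feasible region — with two constraints it uses at most two foods.
bell pepper only: max(418/160, 234/22) = 10.64 servings → $12.76.
banana only: max(418/9, 234/16) = 46.44 servings → $9.29.
carrots only: max(418/6, 234/37) = 69.67 servings → $34.83.
spinach only: max(418/31, 234/108) = 13.48 servings → $12.81.
bell pepper + banana with both tight: 1.94 servings and 11.96 servings → $4.72.
bell pepper + carrots with both tight: 2.43 servings and 4.88 servings → $5.36.
bell pepper + spinach with both tight: 2.283 servings and 1.702 servings → $4.36.
banana + carrots: the both-tight solution has a negative serving — not a feasible corner.
banana + spinach: intersection lies outside the first quadrant.
carrots + spinach: the both-tight solution has a negative serving — not a feasible corner.
The minimum over all feasible corners is $4.36.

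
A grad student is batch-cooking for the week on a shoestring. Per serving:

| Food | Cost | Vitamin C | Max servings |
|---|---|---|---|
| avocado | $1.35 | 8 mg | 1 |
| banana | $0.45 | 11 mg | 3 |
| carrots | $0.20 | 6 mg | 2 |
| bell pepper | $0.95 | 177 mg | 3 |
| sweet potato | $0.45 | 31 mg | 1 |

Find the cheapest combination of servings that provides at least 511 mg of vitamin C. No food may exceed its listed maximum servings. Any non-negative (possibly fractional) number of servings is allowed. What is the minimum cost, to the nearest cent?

$2.74

Cost per mg of vitamin C: bell pepper $0.0054, sweet potato $0.0145, carrots $0.0333, banana $0.0409, avocado $0.1688.
Take 2.887 servings of bell pepper: +511.0 mg vitamin C for $2.74 (total $2.74, still need 0.0 mg).
Greedy by cheapest-per-mg is optimal for a single linear constraint, so the minimum cost is $2.74.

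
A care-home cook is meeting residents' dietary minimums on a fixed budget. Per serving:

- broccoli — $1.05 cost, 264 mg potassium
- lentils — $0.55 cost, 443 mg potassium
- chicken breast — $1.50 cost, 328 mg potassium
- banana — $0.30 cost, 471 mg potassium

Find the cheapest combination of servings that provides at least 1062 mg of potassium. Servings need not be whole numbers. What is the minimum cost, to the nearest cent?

Cost per mg of potassium: banana $0.0006, lentils $0.0012, broccoli $0.0040, chicken breast $0.0046.
With no serving limits, use only banana: 1062 mg / 471 mg = 2.255 servings × $0.30 = $0.68.

$0.68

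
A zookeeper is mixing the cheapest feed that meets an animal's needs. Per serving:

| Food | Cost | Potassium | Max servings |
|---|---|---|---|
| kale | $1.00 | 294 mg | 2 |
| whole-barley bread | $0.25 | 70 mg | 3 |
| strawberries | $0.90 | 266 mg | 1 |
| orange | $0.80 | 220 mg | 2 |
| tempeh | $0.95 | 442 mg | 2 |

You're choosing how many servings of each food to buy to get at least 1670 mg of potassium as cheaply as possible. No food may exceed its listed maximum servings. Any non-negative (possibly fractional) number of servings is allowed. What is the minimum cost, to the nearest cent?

$4.57

Cost per mg of potassium: tempeh $0.0021, strawberries $0.0034, kale $0.0034, whole-barley bread $0.0036, orange $0.0036.
Take 2 servings of tempeh: +884.0 mg potassium for $1.90 (total $1.90, still need 786.0 mg).
Take 1 serving of strawberries: +266.0 mg potassium for $0.90 (total $2.80, still need 520.0 mg).
Take 1.769 servings of kale: +520.0 mg potassium for $1.77 (total $4.57, still need 0.0 mg).
Filling from the cheapest source first is optimal under one linear minimum: $4.57.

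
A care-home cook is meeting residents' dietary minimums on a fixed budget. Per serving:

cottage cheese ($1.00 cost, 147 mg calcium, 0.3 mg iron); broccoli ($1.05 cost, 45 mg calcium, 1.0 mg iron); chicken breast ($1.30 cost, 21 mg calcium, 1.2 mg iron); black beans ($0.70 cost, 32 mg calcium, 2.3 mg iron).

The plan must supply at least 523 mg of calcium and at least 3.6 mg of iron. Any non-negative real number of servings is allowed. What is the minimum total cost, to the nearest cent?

$4.10

Minimising a linear cost over {calcium ≥ 523, iron ≥ 3.6, servings ≥ 0} — the optimum is at a vertex, using one or two foods.
cottage cheese only: max(523/147, 3.6/0.3) = 12 servings → $12.00.
broccoli only: max(523/45, 3.6/1.0) = 11.62 servings → $12.20.
chicken breast only: max(523/21, 3.6/1.2) = 24.9 servings → $32.38.
black beans only: max(523/32, 3.6/2.3) = 16.34 servings → $11.44.
cottage cheese + broccoli with both tight: 2.704 servings and 2.789 servings → $5.63.
cottage cheese + chicken breast with both tight: 3.245 servings and 2.189 servings → $6.09.
cottage cheese + black beans with both tight: 3.311 servings and 1.133 servings → $4.10.
broccoli + chicken breast: intersection lies outside the first quadrant.
broccoli + black beans with both targets exact would need a negative amount; discard.
chicken breast + black beans: intersection lies outside the first quadrant.
The minimum over all feasible corners is $4.10.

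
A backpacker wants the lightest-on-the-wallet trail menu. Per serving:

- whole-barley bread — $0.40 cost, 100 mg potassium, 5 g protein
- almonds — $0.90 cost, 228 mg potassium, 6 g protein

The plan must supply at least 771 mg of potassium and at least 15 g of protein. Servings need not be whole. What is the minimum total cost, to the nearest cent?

$3.04

At the optimum either one food covers both requirements or two foods hit both targets exactly; no other combination can be cheaper.
whole-barley bread only: max(771/100, 15/5) = 7.71 servings → $3.08.
almonds only: max(771/228, 15/6) = 3.382 servings → $3.04.
whole-barley bread + almonds: intersection lies outside the first quadrant.
The minimum over all feasible corners is $3.04.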